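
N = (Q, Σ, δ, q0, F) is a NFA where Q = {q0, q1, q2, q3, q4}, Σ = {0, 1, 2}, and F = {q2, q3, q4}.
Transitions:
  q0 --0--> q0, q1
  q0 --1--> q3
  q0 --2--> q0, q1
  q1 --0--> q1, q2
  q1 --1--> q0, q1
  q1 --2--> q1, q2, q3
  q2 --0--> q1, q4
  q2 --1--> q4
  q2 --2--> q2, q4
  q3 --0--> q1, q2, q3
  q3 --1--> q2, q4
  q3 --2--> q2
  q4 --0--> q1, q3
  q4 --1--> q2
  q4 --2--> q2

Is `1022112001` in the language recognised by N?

accepted

Start: {q0}
read 1: {q3}
read 0: {q1, q2, q3}
read 2: {q1, q2, q3, q4}
read 2: {q1, q2, q3, q4}
read 1: {q0, q1, q2, q4}
read 1: {q0, q1, q2, q3, q4}
read 2: {q0, q1, q2, q3, q4}
read 0: {q0, q1, q2, q3, q4}
read 0: {q0, q1, q2, q3, q4}
read 1: {q0, q1, q2, q3, q4}
Reachable ∩ accepting = {q2, q3, q4} — nonempty.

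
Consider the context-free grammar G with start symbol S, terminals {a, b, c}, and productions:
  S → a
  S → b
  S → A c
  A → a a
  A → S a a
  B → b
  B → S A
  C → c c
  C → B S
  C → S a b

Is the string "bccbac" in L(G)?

no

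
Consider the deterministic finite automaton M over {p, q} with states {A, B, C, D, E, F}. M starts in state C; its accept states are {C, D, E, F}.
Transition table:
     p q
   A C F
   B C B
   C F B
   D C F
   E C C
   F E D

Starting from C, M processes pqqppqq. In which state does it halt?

C --p--> F
F --q--> D
D --q--> F
F --p--> E
E --p--> C
C --q--> B
B --q--> B

B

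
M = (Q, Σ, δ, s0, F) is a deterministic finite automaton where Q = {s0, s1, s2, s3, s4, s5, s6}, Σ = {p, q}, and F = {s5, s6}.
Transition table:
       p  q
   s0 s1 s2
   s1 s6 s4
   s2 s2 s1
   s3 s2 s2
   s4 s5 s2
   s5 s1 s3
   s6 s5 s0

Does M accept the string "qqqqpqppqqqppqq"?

s0 --q--> s2
s2 --q--> s1
s1 --q--> s4
s4 --q--> s2
s2 --p--> s2
s2 --q--> s1
s1 --p--> s6
s6 --p--> s5
s5 --q--> s3
s3 --q--> s2
s2 --q--> s1
s1 --p--> s6
s6 --p--> s5
s5 --q--> s3
s3 --q--> s2
End in state s2, which is not an accepting state.

rejected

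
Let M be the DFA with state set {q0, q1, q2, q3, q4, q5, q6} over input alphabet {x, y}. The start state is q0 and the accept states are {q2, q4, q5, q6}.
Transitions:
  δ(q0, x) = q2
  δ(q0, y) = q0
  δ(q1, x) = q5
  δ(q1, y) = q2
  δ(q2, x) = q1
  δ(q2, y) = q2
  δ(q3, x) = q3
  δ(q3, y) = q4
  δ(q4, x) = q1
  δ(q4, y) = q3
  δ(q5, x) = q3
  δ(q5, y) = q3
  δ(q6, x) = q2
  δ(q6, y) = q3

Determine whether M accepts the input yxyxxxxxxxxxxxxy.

q0 --y--> q0
q0 --x--> q2
q2 --y--> q2
q2 --x--> q1
q1 --x--> q5
q5 --x--> q3
q3 --x--> q3
q3 --x--> q3
q3 --x--> q3
q3 --x--> q3
q3 --x--> q3
q3 --x--> q3
q3 --x--> q3
q3 --x--> q3
q3 --x--> q3
q3 --y--> q4
End in state q4, which is an accepting state.

accepted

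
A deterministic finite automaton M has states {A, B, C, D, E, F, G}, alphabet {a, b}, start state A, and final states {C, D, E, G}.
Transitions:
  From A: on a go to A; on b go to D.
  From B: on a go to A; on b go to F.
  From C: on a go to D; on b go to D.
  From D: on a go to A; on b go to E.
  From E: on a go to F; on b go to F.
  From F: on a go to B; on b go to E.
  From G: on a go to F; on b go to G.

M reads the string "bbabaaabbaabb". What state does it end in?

A --b--> D
D --b--> E
E --a--> F
F --b--> E
E --a--> F
F --a--> B
B --a--> A
A --b--> D
D --b--> E
E --a--> F
F --a--> B
B --b--> F
F --b--> E

E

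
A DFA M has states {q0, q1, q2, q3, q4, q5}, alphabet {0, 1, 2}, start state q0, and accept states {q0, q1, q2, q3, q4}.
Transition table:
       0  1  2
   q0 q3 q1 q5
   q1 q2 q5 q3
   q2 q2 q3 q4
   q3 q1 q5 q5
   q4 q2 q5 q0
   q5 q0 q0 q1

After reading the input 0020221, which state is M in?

q0 --0--> q3
q3 --0--> q1
q1 --2--> q3
q3 --0--> q1
q1 --2--> q3
q3 --2--> q5
q5 --1--> q0

q0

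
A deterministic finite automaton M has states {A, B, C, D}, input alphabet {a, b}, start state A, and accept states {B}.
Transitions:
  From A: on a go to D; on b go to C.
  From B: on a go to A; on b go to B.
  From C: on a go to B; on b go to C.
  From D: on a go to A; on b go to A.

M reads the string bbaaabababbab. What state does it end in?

B

A --b--> C
C --b--> C
C --a--> B
B --a--> A
A --a--> D
D --b--> A
A --a--> D
D --b--> A
A --a--> D
D --b--> A
A --b--> C
C --a--> B
B --b--> B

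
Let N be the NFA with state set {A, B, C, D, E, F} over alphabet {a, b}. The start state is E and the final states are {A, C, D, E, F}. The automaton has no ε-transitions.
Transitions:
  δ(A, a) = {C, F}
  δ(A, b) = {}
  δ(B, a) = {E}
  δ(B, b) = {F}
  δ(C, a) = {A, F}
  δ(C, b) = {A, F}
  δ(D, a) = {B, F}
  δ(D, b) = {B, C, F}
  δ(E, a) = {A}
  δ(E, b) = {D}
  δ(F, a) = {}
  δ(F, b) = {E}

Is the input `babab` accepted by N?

Start: {E}
read b: {D}
read a: {B, F}
read b: {E, F}
read a: {A}
read b: {}
Reachable ∩ accepting = {} — empty.

rejected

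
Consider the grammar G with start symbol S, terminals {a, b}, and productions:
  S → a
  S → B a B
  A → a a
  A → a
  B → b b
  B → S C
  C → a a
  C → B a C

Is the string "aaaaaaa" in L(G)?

yes

S ⇒ BaB ⇒ SCaB ⇒ aCaB ⇒ aaaaB ⇒ aaaaSC ⇒ aaaaaC ⇒ aaaaaaa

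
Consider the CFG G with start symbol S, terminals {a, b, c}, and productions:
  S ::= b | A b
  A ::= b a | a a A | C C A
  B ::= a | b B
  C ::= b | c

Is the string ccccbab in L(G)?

S ⇒ Ab ⇒ CCAb ⇒ cCAb ⇒ ccAb ⇒ ccCCAb ⇒ cccCAb ⇒ ccccAb ⇒ ccccbab

yes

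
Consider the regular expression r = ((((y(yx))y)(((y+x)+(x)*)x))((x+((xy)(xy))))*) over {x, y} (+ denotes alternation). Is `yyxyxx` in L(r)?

Split as yyxyx·x: (((y(yx))y)(((y+x)+(x)*)x)) matches yyxyx and ((x+((xy)(xy))))* matches x.

yes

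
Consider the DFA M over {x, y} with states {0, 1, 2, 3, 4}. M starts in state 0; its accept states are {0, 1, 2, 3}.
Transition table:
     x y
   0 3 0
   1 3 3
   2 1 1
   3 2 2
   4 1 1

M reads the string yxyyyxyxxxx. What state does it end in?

3

0 --y--> 0
0 --x--> 3
3 --y--> 2
2 --y--> 1
1 --y--> 3
3 --x--> 2
2 --y--> 1
1 --x--> 3
3 --x--> 2
2 --x--> 1
1 --x--> 3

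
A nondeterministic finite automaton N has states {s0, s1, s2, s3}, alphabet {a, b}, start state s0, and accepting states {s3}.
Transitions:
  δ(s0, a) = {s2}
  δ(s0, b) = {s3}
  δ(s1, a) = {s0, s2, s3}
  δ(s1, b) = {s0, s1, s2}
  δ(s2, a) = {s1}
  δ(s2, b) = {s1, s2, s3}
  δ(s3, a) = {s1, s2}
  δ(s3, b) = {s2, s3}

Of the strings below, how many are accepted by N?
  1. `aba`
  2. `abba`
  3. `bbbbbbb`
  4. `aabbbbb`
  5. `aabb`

`aba`: accepted
`abba`: accepted
`bbbbbbb`: accepted
`aabbbbb`: accepted
`aabb`: accepted

5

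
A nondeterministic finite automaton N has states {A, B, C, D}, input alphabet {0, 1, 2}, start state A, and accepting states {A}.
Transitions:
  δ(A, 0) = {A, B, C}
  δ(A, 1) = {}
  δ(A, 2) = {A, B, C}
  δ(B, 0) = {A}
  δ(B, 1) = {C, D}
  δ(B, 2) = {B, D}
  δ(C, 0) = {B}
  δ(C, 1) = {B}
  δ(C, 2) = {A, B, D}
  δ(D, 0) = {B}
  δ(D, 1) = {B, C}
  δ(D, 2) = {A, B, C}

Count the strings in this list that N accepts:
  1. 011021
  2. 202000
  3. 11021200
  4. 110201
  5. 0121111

011021: rejected
202000: accepted
11021200: rejected
110201: rejected
0121111: rejected

1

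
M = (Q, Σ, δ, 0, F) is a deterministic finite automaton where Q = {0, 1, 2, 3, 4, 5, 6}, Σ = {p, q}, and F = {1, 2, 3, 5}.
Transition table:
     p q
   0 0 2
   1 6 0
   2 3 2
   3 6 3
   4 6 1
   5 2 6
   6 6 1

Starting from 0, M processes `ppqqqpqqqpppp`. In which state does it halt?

0 --p--> 0
0 --p--> 0
0 --q--> 2
2 --q--> 2
2 --q--> 2
2 --p--> 3
3 --q--> 3
3 --q--> 3
3 --q--> 3
3 --p--> 6
6 --p--> 6
6 --p--> 6
6 --p--> 6

6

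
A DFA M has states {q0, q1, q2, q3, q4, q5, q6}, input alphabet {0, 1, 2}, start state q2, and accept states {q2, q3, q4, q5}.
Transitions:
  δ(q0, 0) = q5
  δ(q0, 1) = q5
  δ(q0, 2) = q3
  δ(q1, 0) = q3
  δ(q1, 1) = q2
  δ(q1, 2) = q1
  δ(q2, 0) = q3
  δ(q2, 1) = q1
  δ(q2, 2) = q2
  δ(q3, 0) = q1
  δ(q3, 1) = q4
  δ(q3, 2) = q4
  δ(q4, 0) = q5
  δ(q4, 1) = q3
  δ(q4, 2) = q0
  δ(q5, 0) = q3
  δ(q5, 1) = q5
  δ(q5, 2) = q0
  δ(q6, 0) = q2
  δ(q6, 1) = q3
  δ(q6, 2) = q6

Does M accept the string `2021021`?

accepted

q2 --2--> q2
q2 --0--> q3
q3 --2--> q4
q4 --1--> q3
q3 --0--> q1
q1 --2--> q1
q1 --1--> q2
End in state q2, which is an accepting state.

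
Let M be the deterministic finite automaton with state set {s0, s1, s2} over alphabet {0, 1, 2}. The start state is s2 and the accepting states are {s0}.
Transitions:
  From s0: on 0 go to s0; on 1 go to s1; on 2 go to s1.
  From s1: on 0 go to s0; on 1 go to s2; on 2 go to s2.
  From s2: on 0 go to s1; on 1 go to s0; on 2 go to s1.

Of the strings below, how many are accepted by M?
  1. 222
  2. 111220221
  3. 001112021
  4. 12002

0

222: rejected
111220221: rejected
001112021: rejected
12002: rejected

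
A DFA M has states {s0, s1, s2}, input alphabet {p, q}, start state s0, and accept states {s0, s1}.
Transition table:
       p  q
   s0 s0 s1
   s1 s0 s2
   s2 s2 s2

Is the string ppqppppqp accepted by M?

accepted

s0 --p--> s0
s0 --p--> s0
s0 --q--> s1
s1 --p--> s0
s0 --p--> s0
s0 --p--> s0
s0 --p--> s0
s0 --q--> s1
s1 --p--> s0
End in state s0, which is an accepting state.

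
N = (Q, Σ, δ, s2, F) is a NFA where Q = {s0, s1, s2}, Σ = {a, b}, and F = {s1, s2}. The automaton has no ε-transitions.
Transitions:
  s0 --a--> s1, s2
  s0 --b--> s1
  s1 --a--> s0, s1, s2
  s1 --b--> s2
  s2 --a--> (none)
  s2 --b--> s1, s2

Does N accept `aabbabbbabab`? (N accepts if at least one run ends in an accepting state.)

Start: {s2}
read a: {}
The reachable set is empty and stays empty for the remaining 11 symbols.
Reachable ∩ accepting = {} — empty.

rejected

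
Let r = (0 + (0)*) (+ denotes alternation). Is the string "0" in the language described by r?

The left alternative 0 matches 0.

yes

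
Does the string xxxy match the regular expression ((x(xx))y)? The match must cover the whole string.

yes

Split as xxx·y: (x(xx)) matches xxx and y matches y.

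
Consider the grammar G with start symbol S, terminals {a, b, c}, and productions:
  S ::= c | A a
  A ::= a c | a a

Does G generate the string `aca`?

yes

S ⇒ Aa ⇒ aca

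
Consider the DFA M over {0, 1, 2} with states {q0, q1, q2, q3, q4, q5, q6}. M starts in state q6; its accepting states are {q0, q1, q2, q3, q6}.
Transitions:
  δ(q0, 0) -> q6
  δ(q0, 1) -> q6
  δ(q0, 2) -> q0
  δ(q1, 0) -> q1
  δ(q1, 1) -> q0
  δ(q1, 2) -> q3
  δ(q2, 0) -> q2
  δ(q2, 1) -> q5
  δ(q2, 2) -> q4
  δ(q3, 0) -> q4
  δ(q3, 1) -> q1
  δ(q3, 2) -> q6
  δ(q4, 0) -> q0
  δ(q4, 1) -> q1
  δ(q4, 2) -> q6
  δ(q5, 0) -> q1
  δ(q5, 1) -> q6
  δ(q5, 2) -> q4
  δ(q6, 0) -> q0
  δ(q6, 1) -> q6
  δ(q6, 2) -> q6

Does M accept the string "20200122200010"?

accepted

q6 --2--> q6
q6 --0--> q0
q0 --2--> q0
q0 --0--> q6
q6 --0--> q0
q0 --1--> q6
q6 --2--> q6
q6 --2--> q6
q6 --2--> q6
q6 --0--> q0
q0 --0--> q6
q6 --0--> q0
q0 --1--> q6
q6 --0--> q0
End in state q0, which is an accepting state.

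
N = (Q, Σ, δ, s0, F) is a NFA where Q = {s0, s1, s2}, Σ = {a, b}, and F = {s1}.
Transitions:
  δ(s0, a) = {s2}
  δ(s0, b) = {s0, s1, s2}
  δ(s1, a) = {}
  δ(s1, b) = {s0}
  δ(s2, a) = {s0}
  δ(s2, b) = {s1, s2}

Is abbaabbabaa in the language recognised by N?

Start: {s0}
read a: {s2}
read b: {s1, s2}
read b: {s0, s1, s2}
read a: {s0, s2}
read a: {s0, s2}
read b: {s0, s1, s2}
read b: {s0, s1, s2}
read a: {s0, s2}
read b: {s0, s1, s2}
read a: {s0, s2}
read a: {s0, s2}
Reachable ∩ accepting = {} — empty.

rejected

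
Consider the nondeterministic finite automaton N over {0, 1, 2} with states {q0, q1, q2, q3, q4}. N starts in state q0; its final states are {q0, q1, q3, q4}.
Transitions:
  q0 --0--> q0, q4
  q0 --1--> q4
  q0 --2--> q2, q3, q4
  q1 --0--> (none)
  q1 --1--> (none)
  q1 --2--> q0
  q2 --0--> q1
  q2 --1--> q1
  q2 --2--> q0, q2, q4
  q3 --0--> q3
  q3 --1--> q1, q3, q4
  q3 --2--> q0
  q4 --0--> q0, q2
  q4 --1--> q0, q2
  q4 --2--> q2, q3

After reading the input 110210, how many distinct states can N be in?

Start: {q0}
read 1: {q4}
read 1: {q0, q2}
read 0: {q0, q1, q4}
read 2: {q0, q2, q3, q4}
read 1: {q0, q1, q2, q3, q4}
read 0: {q0, q1, q2, q3, q4}
Final reachable set {q0, q1, q2, q3, q4} has 5 states.

5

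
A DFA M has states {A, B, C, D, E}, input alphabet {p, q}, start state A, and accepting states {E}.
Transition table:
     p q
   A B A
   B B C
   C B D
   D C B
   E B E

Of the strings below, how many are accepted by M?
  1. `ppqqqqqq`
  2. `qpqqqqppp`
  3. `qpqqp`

0

`ppqqqqqq`: rejected
`qpqqqqppp`: rejected
`qpqqp`: rejected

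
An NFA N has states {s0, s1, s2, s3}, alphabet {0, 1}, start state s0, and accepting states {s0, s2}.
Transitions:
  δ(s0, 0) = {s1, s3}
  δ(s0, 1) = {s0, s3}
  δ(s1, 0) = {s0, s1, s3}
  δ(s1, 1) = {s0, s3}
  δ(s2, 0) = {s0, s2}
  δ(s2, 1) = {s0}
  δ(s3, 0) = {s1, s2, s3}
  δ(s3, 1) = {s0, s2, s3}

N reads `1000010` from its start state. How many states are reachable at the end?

4

Start: {s0}
read 1: {s0, s3}
read 0: {s1, s2, s3}
read 0: {s0, s1, s2, s3}
read 0: {s0, s1, s2, s3}
read 0: {s0, s1, s2, s3}
read 1: {s0, s2, s3}
read 0: {s0, s1, s2, s3}
Final reachable set {s0, s1, s2, s3} has 4 states.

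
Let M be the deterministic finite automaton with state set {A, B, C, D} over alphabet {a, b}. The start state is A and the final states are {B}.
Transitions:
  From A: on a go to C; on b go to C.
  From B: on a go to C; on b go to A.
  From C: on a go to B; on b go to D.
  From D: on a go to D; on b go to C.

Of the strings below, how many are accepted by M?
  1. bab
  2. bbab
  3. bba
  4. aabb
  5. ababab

bab: rejected
bbab: rejected
bba: rejected
aabb: rejected
ababab: rejected

0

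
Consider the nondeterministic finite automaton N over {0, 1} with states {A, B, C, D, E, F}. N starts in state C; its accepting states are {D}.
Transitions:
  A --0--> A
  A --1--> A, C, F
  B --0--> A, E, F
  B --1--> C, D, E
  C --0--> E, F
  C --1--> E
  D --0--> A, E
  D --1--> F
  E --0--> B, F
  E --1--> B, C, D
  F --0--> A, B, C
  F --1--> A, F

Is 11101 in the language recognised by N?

accepted

Start: {C}
read 1: {E}
read 1: {B, C, D}
read 1: {C, D, E, F}
read 0: {A, B, C, E, F}
read 1: {A, B, C, D, E, F}
Reachable ∩ accepting = {D} — nonempty.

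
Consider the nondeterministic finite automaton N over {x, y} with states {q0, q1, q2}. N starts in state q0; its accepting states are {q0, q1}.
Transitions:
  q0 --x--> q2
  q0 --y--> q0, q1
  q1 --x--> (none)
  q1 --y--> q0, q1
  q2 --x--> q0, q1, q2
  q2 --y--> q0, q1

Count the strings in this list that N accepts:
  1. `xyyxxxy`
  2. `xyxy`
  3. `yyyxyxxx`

3

`xyyxxxy`: accepted
`xyxy`: accepted
`yyyxyxxx`: accepted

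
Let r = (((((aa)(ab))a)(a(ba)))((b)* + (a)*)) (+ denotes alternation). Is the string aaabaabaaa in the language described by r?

yes

Split as aaabaaba·aa: ((((aa)(ab))a)(a(ba))) matches aaabaaba and ((b)*+(a)*) matches aa.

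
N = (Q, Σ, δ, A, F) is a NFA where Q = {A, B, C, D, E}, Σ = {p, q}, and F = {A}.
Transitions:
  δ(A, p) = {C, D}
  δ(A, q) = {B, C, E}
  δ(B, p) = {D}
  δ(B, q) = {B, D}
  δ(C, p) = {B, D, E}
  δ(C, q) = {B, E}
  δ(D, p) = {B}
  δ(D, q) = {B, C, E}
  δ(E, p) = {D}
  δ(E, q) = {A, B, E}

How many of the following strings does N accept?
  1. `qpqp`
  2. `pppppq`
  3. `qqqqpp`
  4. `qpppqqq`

1

`qpqp`: rejected
`pppppq`: rejected
`qqqqpp`: rejected
`qpppqqq`: accepted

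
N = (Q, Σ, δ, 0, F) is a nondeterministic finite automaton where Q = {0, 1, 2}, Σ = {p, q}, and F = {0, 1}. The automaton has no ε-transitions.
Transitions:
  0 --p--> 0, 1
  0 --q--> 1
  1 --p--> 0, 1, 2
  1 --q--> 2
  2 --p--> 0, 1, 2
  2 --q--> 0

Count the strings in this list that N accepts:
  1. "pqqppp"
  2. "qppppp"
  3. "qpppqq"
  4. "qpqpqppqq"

"pqqppp": accepted
"qppppp": accepted
"qpppqq": accepted
"qpqpqppqq": accepted

4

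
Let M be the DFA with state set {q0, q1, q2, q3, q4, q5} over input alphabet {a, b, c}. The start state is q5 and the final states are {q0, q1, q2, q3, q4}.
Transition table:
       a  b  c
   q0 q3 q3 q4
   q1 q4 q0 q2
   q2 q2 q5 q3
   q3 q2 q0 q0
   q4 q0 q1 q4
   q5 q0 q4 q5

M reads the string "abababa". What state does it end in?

q5 --a--> q0
q0 --b--> q3
q3 --a--> q2
q2 --b--> q5
q5 --a--> q0
q0 --b--> q3
q3 --a--> q2

q2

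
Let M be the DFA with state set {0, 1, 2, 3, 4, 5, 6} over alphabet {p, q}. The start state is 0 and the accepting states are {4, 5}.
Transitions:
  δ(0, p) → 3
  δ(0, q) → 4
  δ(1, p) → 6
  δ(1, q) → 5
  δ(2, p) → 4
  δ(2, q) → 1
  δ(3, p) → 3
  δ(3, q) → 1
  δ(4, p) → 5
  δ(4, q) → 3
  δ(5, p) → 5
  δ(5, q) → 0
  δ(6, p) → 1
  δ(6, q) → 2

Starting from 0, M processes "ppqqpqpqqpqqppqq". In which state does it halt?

0 --p--> 3
3 --p--> 3
3 --q--> 1
1 --q--> 5
5 --p--> 5
5 --q--> 0
0 --p--> 3
3 --q--> 1
1 --q--> 5
5 --p--> 5
5 --q--> 0
0 --q--> 4
4 --p--> 5
5 --p--> 5
5 --q--> 0
0 --q--> 4

4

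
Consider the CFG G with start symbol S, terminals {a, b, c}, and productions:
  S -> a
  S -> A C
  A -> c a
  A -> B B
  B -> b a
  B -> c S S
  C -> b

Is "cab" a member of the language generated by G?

yes

S ⇒ AC ⇒ caC ⇒ cab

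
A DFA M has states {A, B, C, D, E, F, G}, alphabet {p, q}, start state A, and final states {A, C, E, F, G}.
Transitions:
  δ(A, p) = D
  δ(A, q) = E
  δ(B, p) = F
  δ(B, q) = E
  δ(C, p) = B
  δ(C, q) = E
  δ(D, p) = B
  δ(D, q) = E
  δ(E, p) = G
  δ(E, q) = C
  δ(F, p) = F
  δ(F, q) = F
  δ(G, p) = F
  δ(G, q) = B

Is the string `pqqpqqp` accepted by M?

rejected

A --p--> D
D --q--> E
E --q--> C
C --p--> B
B --q--> E
E --q--> C
C --p--> B
End in state B, which is not an accepting state.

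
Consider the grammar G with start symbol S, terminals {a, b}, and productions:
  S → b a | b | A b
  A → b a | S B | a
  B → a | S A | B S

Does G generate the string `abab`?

S ⇒ Ab ⇒ SBb ⇒ AbBb ⇒ abBb ⇒ abab

yes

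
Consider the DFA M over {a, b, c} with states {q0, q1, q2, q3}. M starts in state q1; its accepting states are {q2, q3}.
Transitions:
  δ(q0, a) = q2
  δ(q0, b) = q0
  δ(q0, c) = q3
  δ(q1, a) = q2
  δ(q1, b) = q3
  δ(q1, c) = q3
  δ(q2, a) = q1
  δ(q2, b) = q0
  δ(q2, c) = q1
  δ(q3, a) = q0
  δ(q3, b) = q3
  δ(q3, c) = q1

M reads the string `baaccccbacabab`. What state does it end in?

q1 --b--> q3
q3 --a--> q0
q0 --a--> q2
q2 --c--> q1
q1 --c--> q3
q3 --c--> q1
q1 --c--> q3
q3 --b--> q3
q3 --a--> q0
q0 --c--> q3
q3 --a--> q0
q0 --b--> q0
q0 --a--> q2
q2 --b--> q0

q0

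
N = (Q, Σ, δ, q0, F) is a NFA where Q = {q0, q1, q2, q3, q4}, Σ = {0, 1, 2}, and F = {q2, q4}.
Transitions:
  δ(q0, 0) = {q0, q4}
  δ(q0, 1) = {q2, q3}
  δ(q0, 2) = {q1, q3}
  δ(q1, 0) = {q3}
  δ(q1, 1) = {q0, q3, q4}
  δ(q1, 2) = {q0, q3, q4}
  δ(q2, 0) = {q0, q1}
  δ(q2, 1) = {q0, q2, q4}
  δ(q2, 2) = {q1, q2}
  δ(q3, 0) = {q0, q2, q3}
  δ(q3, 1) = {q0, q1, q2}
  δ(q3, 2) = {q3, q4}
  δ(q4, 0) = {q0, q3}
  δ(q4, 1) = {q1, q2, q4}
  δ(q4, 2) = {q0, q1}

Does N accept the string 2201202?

Start: {q0}
read 2: {q1, q3}
read 2: {q0, q3, q4}
read 0: {q0, q2, q3, q4}
read 1: {q0, q1, q2, q3, q4}
read 2: {q0, q1, q2, q3, q4}
read 0: {q0, q1, q2, q3, q4}
read 2: {q0, q1, q2, q3, q4}
Reachable ∩ accepting = {q2, q4} — nonempty.

accepted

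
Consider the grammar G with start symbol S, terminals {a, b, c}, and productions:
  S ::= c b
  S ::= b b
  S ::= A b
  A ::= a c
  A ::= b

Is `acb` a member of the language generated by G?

S ⇒ Ab ⇒ acb

yes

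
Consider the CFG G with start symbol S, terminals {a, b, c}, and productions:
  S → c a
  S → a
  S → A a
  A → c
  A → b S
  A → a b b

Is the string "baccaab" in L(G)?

no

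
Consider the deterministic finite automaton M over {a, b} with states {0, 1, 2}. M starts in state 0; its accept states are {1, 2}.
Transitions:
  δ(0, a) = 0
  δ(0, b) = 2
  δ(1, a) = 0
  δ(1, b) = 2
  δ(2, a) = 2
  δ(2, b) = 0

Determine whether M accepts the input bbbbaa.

rejected

0 --b--> 2
2 --b--> 0
0 --b--> 2
2 --b--> 0
0 --a--> 0
0 --a--> 0
End in state 0, which is not an accepting state.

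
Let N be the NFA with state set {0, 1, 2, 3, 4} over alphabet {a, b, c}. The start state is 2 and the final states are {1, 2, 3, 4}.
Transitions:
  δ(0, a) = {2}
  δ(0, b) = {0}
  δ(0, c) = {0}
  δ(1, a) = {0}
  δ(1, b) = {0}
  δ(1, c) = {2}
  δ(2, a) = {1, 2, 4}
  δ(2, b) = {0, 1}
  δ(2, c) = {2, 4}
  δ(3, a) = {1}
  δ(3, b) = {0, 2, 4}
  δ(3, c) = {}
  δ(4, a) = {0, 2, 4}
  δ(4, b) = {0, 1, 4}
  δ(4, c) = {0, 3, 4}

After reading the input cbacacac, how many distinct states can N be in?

Start: {2}
read c: {2, 4}
read b: {0, 1, 4}
read a: {0, 2, 4}
read c: {0, 2, 3, 4}
read a: {0, 1, 2, 4}
read c: {0, 2, 3, 4}
read a: {0, 1, 2, 4}
read c: {0, 2, 3, 4}
Final reachable set {0, 2, 3, 4} has 4 states.

4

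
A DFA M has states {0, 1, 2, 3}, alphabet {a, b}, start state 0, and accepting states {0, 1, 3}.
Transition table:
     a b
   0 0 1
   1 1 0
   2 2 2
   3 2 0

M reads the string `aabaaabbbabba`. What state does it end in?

0

0 --a--> 0
0 --a--> 0
0 --b--> 1
1 --a--> 1
1 --a--> 1
1 --a--> 1
1 --b--> 0
0 --b--> 1
1 --b--> 0
0 --a--> 0
0 --b--> 1
1 --b--> 0
0 --a--> 0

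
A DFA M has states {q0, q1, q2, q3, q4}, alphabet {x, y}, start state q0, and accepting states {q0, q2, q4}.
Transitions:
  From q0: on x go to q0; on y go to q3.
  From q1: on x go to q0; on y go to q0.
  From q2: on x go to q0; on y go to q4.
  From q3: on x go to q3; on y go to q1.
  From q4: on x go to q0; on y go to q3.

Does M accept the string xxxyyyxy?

q0 --x--> q0
q0 --x--> q0
q0 --x--> q0
q0 --y--> q3
q3 --y--> q1
q1 --y--> q0
q0 --x--> q0
q0 --y--> q3
End in state q3, which is not an accepting state.

rejected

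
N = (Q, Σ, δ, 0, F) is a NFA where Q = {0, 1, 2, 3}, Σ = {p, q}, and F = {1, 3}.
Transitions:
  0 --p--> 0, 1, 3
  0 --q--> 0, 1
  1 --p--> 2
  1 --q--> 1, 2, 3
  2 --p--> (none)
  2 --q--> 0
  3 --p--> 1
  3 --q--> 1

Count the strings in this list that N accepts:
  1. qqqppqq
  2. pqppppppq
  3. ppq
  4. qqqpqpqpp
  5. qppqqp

qqqppqq: accepted
pqppppppq: accepted
ppq: accepted
qqqpqpqpp: accepted
qppqqp: accepted

5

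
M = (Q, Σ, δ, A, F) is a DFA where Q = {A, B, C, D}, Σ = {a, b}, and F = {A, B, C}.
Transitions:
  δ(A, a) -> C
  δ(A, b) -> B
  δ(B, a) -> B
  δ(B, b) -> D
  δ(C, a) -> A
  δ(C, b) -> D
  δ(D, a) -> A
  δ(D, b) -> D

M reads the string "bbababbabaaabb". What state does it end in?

A --b--> B
B --b--> D
D --a--> A
A --b--> B
B --a--> B
B --b--> D
D --b--> D
D --a--> A
A --b--> B
B --a--> B
B --a--> B
B --a--> B
B --b--> D
D --b--> D

D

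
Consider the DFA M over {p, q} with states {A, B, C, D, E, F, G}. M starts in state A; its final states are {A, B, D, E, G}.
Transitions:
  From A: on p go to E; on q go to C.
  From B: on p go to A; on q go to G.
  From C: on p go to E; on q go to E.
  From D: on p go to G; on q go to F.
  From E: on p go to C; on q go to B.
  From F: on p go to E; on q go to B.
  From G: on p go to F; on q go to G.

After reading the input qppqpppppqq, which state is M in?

B

A --q--> C
C --p--> E
E --p--> C
C --q--> E
E --p--> C
C --p--> E
E --p--> C
C --p--> E
E --p--> C
C --q--> E
E --q--> B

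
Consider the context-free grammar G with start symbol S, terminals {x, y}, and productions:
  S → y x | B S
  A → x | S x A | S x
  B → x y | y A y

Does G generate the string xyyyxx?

no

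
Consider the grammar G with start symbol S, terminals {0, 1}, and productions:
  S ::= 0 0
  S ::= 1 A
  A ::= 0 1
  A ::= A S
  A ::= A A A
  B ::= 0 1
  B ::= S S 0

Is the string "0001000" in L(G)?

no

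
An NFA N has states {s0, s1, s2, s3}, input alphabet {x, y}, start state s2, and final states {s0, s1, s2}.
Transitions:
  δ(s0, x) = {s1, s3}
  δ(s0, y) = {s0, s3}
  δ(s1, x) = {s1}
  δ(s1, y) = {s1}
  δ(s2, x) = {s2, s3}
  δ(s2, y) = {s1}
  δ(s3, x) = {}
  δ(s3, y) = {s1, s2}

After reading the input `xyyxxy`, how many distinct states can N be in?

Start: {s2}
read x: {s2, s3}
read y: {s1, s2}
read y: {s1}
read x: {s1}
read x: {s1}
read y: {s1}
Final reachable set {s1} has 1 state.

1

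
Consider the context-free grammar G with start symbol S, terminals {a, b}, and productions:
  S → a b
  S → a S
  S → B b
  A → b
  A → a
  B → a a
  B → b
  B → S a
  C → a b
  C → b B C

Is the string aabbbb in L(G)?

no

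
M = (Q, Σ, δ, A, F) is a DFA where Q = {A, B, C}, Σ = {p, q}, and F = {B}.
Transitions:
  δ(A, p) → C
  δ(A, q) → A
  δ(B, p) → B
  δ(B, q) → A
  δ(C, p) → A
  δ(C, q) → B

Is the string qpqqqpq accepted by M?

A --q--> A
A --p--> C
C --q--> B
B --q--> A
A --q--> A
A --p--> C
C --q--> B
End in state B, which is an accepting state.

accepted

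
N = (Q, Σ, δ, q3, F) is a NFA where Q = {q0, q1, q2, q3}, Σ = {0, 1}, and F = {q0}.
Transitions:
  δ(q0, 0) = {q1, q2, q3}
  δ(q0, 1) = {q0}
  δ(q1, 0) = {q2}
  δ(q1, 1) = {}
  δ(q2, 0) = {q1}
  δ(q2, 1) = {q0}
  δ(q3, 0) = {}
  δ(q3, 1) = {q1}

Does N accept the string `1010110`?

Start: {q3}
read 1: {q1}
read 0: {q2}
read 1: {q0}
read 0: {q1, q2, q3}
read 1: {q0, q1}
read 1: {q0}
read 0: {q1, q2, q3}
Reachable ∩ accepting = {} — empty.

rejected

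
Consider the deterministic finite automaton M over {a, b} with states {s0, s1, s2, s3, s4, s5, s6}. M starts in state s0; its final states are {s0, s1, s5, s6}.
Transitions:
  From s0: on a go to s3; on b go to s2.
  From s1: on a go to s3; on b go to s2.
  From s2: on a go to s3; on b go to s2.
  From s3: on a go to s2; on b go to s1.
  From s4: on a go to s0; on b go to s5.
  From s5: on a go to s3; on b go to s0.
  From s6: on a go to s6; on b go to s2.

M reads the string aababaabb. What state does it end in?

s0 --a--> s3
s3 --a--> s2
s2 --b--> s2
s2 --a--> s3
s3 --b--> s1
s1 --a--> s3
s3 --a--> s2
s2 --b--> s2
s2 --b--> s2

s2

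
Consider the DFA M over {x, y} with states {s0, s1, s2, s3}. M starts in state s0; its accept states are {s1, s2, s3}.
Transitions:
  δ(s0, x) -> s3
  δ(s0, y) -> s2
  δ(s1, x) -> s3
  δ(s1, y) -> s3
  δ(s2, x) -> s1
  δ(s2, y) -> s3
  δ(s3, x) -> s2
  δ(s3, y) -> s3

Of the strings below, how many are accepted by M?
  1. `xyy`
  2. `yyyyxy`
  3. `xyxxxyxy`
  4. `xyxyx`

4

`xyy`: accepted
`yyyyxy`: accepted
`xyxxxyxy`: accepted
`xyxyx`: accepted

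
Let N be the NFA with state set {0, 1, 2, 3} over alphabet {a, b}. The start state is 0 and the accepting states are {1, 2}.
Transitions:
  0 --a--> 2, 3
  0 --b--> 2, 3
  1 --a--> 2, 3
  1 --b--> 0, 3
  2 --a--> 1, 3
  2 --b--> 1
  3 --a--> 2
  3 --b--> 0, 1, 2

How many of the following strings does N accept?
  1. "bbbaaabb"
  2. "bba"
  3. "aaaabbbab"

"bbbaaabb": accepted
"bba": accepted
"aaaabbbab": accepted

3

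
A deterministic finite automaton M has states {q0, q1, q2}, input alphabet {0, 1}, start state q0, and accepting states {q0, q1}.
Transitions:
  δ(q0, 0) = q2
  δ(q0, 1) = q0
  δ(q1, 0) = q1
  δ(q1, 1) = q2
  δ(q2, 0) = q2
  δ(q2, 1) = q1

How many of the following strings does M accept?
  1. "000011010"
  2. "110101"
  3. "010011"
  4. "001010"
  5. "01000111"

"000011010": accepted
"110101": rejected
"010011": accepted
"001010": rejected
"01000111": rejected

2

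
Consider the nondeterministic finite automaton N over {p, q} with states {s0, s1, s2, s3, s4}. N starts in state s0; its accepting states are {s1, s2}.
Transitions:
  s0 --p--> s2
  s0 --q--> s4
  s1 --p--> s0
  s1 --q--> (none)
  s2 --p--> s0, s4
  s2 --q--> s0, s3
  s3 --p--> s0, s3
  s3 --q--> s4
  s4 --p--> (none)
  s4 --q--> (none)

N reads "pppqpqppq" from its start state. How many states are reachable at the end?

3

Start: {s0}
read p: {s2}
read p: {s0, s4}
read p: {s2}
read q: {s0, s3}
read p: {s0, s2, s3}
read q: {s0, s3, s4}
read p: {s0, s2, s3}
read p: {s0, s2, s3, s4}
read q: {s0, s3, s4}
Final reachable set {s0, s3, s4} has 3 states.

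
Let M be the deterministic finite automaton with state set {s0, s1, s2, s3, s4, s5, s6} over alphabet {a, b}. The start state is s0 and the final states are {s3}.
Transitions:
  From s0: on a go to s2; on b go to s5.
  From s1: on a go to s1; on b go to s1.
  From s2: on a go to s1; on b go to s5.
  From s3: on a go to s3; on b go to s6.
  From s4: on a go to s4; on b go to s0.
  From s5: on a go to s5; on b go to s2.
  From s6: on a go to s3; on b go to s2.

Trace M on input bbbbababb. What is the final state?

s1

s0 --b--> s5
s5 --b--> s2
s2 --b--> s5
s5 --b--> s2
s2 --a--> s1
s1 --b--> s1
s1 --a--> s1
s1 --b--> s1
s1 --b--> s1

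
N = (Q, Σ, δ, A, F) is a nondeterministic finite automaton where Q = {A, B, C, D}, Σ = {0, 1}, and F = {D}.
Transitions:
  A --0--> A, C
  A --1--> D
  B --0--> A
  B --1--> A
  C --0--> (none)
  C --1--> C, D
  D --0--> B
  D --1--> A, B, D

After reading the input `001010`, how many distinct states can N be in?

Start: {A}
read 0: {A, C}
read 0: {A, C}
read 1: {C, D}
read 0: {B}
read 1: {A}
read 0: {A, C}
Final reachable set {A, C} has 2 states.

2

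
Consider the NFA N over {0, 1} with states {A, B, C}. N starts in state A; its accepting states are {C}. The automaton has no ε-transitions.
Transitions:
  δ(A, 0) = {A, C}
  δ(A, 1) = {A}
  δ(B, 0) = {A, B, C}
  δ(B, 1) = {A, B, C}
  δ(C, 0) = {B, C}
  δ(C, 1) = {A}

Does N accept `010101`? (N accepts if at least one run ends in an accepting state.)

Start: {A}
read 0: {A, C}
read 1: {A}
read 0: {A, C}
read 1: {A}
read 0: {A, C}
read 1: {A}
Reachable ∩ accepting = {} — empty.

rejected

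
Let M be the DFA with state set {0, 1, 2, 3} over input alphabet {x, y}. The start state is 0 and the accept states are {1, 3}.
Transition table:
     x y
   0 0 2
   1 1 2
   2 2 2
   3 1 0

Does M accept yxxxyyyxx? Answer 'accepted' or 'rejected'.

0 --y--> 2
2 --x--> 2
2 --x--> 2
2 --x--> 2
2 --y--> 2
2 --y--> 2
2 --y--> 2
2 --x--> 2
2 --x--> 2
End in state 2, which is not an accepting state.

rejected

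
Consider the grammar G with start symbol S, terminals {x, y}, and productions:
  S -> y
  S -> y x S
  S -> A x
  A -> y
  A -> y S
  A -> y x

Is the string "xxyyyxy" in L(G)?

no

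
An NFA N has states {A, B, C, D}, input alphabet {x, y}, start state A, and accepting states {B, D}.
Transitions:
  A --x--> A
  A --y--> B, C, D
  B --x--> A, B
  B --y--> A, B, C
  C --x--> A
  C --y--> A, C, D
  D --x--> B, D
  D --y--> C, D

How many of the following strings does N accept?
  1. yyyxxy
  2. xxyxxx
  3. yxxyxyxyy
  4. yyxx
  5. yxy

5

yyyxxy: accepted
xxyxxx: accepted
yxxyxyxyy: accepted
yyxx: accepted
yxy: accepted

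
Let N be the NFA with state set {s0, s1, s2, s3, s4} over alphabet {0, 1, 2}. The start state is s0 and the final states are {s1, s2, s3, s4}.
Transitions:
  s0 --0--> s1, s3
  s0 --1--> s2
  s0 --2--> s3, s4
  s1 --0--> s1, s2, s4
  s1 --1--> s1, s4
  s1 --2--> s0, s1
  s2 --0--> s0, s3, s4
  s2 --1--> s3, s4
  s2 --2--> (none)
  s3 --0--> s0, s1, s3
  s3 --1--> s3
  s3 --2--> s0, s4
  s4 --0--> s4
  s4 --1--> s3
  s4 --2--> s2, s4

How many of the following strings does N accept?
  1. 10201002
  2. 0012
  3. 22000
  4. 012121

4

10201002: accepted
0012: accepted
22000: accepted
012121: accepted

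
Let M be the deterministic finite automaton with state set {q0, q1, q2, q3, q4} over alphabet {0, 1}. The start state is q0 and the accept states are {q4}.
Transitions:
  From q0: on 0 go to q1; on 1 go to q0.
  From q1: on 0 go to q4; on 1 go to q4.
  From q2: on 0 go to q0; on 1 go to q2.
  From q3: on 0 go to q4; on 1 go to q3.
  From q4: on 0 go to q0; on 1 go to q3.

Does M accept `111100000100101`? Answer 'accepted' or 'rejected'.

accepted

q0 --1--> q0
q0 --1--> q0
q0 --1--> q0
q0 --1--> q0
q0 --0--> q1
q1 --0--> q4
q4 --0--> q0
q0 --0--> q1
q1 --0--> q4
q4 --1--> q3
q3 --0--> q4
q4 --0--> q0
q0 --1--> q0
q0 --0--> q1
q1 --1--> q4
End in state q4, which is an accepting state.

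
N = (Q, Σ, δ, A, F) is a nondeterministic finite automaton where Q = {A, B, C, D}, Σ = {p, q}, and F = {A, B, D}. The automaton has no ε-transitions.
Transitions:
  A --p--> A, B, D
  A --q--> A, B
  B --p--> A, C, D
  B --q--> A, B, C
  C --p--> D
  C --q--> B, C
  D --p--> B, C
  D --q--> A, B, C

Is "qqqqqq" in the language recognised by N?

accepted

Start: {A}
read q: {A, B}
read q: {A, B, C}
read q: {A, B, C}
read q: {A, B, C}
read q: {A, B, C}
read q: {A, B, C}
Reachable ∩ accepting = {A, B} — nonempty.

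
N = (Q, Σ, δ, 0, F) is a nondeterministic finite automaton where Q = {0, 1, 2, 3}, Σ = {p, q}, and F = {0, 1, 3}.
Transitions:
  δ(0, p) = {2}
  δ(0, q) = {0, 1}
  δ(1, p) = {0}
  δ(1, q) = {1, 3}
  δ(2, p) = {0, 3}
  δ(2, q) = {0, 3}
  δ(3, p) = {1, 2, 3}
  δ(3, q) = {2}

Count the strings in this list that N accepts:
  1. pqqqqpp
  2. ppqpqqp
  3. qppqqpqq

pqqqqpp: accepted
ppqpqqp: accepted
qppqqpqq: accepted

3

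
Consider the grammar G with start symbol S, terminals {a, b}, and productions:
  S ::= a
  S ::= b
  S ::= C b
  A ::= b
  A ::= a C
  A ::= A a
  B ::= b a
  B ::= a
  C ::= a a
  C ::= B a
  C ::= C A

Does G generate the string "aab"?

yes

S ⇒ Cb ⇒ aab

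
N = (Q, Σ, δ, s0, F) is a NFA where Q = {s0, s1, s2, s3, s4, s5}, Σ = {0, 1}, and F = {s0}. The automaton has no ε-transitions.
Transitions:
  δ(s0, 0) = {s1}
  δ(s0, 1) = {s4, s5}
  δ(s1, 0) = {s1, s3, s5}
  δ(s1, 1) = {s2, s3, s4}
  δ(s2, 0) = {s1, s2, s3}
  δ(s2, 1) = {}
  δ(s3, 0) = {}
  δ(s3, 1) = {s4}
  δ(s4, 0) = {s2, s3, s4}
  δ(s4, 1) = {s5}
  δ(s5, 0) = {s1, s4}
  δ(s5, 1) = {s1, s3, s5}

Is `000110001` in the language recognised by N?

Start: {s0}
read 0: {s1}
read 0: {s1, s3, s5}
read 0: {s1, s3, s4, s5}
read 1: {s1, s2, s3, s4, s5}
read 1: {s1, s2, s3, s4, s5}
read 0: {s1, s2, s3, s4, s5}
read 0: {s1, s2, s3, s4, s5}
read 0: {s1, s2, s3, s4, s5}
read 1: {s1, s2, s3, s4, s5}
Reachable ∩ accepting = {} — empty.

rejected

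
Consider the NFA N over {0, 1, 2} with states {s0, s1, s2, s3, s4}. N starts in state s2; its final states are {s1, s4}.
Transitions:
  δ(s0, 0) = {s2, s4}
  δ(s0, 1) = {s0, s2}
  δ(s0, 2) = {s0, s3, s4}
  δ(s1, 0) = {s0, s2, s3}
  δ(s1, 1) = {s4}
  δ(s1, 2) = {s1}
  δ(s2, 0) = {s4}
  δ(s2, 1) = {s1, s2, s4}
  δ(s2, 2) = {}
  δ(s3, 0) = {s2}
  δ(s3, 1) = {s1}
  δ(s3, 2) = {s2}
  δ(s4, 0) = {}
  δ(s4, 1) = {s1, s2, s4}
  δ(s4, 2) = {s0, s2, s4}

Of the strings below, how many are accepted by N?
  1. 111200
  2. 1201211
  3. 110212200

111200: accepted
1201211: accepted
110212200: accepted

3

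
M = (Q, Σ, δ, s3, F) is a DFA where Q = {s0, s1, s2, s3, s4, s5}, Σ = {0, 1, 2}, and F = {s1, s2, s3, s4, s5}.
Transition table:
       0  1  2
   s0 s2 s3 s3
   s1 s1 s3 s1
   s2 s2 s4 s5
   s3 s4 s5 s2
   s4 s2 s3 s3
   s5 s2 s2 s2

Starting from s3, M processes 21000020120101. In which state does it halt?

s3 --2--> s2
s2 --1--> s4
s4 --0--> s2
s2 --0--> s2
s2 --0--> s2
s2 --0--> s2
s2 --2--> s5
s5 --0--> s2
s2 --1--> s4
s4 --2--> s3
s3 --0--> s4
s4 --1--> s3
s3 --0--> s4
s4 --1--> s3

s3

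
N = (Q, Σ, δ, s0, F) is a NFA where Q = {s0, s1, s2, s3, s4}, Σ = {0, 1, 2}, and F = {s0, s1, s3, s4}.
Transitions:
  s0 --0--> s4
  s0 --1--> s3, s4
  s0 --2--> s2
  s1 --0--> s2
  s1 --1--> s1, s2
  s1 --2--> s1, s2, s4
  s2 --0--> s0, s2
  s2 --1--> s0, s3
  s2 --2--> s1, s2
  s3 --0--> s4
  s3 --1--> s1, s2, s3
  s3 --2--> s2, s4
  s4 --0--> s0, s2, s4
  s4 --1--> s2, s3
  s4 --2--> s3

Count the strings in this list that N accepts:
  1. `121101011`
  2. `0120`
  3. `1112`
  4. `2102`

`121101011`: accepted
`0120`: accepted
`1112`: accepted
`2102`: accepted

4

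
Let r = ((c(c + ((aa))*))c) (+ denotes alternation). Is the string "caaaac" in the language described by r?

Split as caaaa·c: (c(c+((aa))*)) matches caaaa and c matches c.

yes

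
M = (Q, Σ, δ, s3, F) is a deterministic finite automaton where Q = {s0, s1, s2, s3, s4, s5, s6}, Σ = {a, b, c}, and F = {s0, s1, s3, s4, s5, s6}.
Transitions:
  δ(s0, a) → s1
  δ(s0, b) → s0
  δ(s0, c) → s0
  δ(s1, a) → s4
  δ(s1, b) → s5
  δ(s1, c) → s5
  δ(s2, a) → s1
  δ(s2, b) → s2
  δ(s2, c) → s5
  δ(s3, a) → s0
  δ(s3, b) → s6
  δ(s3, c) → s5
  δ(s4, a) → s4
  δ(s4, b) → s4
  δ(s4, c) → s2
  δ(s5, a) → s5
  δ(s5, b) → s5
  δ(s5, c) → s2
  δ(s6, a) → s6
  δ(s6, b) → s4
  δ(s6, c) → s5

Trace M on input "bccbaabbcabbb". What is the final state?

s3 --b--> s6
s6 --c--> s5
s5 --c--> s2
s2 --b--> s2
s2 --a--> s1
s1 --a--> s4
s4 --b--> s4
s4 --b--> s4
s4 --c--> s2
s2 --a--> s1
s1 --b--> s5
s5 --b--> s5
s5 --b--> s5

s5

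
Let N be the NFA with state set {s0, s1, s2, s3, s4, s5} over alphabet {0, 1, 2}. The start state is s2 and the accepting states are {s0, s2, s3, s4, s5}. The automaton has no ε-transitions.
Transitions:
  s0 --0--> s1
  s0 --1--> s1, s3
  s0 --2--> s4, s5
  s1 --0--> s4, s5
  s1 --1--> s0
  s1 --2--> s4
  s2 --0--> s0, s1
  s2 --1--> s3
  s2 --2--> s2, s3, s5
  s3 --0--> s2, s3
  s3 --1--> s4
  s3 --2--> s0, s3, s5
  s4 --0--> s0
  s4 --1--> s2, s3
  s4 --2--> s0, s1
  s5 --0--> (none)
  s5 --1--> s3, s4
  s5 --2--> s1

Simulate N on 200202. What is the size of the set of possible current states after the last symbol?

Start: {s2}
read 2: {s2, s3, s5}
read 0: {s0, s1, s2, s3}
read 0: {s0, s1, s2, s3, s4, s5}
read 2: {s0, s1, s2, s3, s4, s5}
read 0: {s0, s1, s2, s3, s4, s5}
read 2: {s0, s1, s2, s3, s4, s5}
Final reachable set {s0, s1, s2, s3, s4, s5} has 6 states.

6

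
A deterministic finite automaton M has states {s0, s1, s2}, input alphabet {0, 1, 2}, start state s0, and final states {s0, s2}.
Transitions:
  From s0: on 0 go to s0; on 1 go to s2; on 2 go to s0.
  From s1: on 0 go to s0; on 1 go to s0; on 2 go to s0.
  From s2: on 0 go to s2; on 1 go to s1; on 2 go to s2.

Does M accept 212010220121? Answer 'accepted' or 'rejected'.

rejected

s0 --2--> s0
s0 --1--> s2
s2 --2--> s2
s2 --0--> s2
s2 --1--> s1
s1 --0--> s0
s0 --2--> s0
s0 --2--> s0
s0 --0--> s0
s0 --1--> s2
s2 --2--> s2
s2 --1--> s1
End in state s1, which is not an accepting state.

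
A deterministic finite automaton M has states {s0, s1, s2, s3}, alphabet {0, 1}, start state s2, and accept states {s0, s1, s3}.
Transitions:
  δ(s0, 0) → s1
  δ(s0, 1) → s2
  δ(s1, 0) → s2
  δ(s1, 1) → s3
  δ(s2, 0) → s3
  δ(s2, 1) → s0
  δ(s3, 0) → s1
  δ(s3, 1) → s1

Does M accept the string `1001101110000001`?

accepted

s2 --1--> s0
s0 --0--> s1
s1 --0--> s2
s2 --1--> s0
s0 --1--> s2
s2 --0--> s3
s3 --1--> s1
s1 --1--> s3
s3 --1--> s1
s1 --0--> s2
s2 --0--> s3
s3 --0--> s1
s1 --0--> s2
s2 --0--> s3
s3 --0--> s1
s1 --1--> s3
End in state s3, which is an accepting state.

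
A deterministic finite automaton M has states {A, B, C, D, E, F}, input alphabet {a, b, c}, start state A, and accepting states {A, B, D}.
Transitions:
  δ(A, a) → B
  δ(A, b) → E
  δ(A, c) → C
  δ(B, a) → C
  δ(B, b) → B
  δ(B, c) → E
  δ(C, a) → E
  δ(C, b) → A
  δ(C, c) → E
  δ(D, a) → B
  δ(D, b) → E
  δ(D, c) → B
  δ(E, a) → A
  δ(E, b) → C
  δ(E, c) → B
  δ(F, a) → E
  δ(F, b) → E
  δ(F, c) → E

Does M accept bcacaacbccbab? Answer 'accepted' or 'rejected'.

accepted

A --b--> E
E --c--> B
B --a--> C
C --c--> E
E --a--> A
A --a--> B
B --c--> E
E --b--> C
C --c--> E
E --c--> B
B --b--> B
B --a--> C
C --b--> A
End in state A, which is an accepting state.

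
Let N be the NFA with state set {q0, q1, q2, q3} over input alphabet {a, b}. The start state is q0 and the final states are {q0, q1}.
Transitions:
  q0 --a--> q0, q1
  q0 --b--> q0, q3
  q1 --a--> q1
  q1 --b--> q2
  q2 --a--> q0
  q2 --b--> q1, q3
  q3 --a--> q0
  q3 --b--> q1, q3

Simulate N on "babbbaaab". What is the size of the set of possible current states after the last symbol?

Start: {q0}
read b: {q0, q3}
read a: {q0, q1}
read b: {q0, q2, q3}
read b: {q0, q1, q3}
read b: {q0, q1, q2, q3}
read a: {q0, q1}
read a: {q0, q1}
read a: {q0, q1}
read b: {q0, q2, q3}
Final reachable set {q0, q2, q3} has 3 states.

3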